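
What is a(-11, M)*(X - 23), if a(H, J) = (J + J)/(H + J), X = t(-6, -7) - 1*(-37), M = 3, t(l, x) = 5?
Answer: -57/4 ≈ -14.250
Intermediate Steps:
X = 42 (X = 5 - 1*(-37) = 5 + 37 = 42)
a(H, J) = 2*J/(H + J) (a(H, J) = (2*J)/(H + J) = 2*J/(H + J))
a(-11, M)*(X - 23) = (2*3/(-11 + 3))*(42 - 23) = (2*3/(-8))*19 = (2*3*(-⅛))*19 = -¾*19 = -57/4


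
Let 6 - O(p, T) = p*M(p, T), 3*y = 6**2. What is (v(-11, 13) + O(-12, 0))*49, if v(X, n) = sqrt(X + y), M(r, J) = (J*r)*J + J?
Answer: 343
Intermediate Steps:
M(r, J) = J + r*J**2 (M(r, J) = r*J**2 + J = J + r*J**2)
y = 12 (y = (1/3)*6**2 = (1/3)*36 = 12)
v(X, n) = sqrt(12 + X) (v(X, n) = sqrt(X + 12) = sqrt(12 + X))
O(p, T) = 6 - T*p*(1 + T*p) (O(p, T) = 6 - p*T*(1 + T*p) = 6 - T*p*(1 + T*p))
(v(-11, 13) + O(-12, 0))*49 = (sqrt(12 - 11) + (6 - 1*0*(-12)*(1 + 0*(-12))))*49 = (sqrt(1) + (6 - 1*0*(-12)*(1 + 0)))*49 = (1 + (6 - 1*0*(-12)*1))*49 = (1 + (6 + 0))*49 = (1 + 6)*49 = 7*49 = 343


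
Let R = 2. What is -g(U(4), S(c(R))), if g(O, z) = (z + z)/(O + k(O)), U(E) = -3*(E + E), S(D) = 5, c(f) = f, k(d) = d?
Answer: 5/24 ≈ 0.20833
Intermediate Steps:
U(E) = -6*E
g(O, z) = z/O (g(O, z) = (z + z)/(O + O) = (2*z)/((2*O)) = (2*z)*(1/(2*O)) = z/O)
-g(U(4), S(c(R))) = -5/((-6*4)) = -5/(-24) = -5*(-1)/24 = -1*(-5/24) = 5/24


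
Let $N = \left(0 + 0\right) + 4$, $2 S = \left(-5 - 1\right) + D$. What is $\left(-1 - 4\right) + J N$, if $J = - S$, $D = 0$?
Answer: $7$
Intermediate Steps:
$S = -3$ ($S = \frac{\left(-5 - 1\right) + 0}{2} = \frac{-6 + 0}{2} = \frac{1}{2} \left(-6\right) = -3$)
$J = 3$ ($J = \left(-1\right) \left(-3\right) = 3$)
$N = 4$ ($N = 0 + 4 = 4$)
$\left(-1 - 4\right) + J N = \left(-1 - 4\right) + 3 \cdot 4 = -5 + 12 = 7$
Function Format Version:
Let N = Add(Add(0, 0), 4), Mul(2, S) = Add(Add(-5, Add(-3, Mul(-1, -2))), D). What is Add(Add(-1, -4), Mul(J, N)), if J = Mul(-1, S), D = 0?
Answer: 7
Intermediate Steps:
S = -3 (S = Mul(Rational(1, 2), Add(Add(-5, Add(-3, Mul(-1, -2))), 0)) = Mul(Rational(1, 2), Add(Add(-5, Add(-3, 2)), 0)) = Mul(Rational(1, 2), Add(Add(-5, -1), 0)) = Mul(Rational(1, 2), Add(-6, 0)) = Mul(Rational(1, 2), -6) = -3)
J = 3 (J = Mul(-1, -3) = 3)
N = 4 (N = Add(0, 4) = 4)
Add(Add(-1, -4), Mul(J, N)) = Add(Add(-1, -4), Mul(3, 4)) = Add(-5, 12) = 7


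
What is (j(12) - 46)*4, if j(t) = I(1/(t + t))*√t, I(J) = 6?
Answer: -184 + 48*√3 ≈ -100.86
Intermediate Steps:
j(t) = 6*√t
(j(12) - 46)*4 = (6*√12 - 46)*4 = (6*(2*√3) - 46)*4 = (12*√3 - 46)*4 = (-46 + 12*√3)*4 = -184 + 48*√3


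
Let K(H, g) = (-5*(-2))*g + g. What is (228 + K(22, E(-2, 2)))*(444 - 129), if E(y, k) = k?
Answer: 78750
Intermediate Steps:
K(H, g) = 11*g (K(H, g) = 10*g + g = 11*g)
(228 + K(22, E(-2, 2)))*(444 - 129) = (228 + 11*2)*(444 - 129) = (228 + 22)*315 = 250*315 = 78750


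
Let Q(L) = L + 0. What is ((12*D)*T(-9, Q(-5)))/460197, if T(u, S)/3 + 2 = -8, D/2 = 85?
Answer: -6800/51133 ≈ -0.13299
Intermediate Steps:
D = 170 (D = 2*85 = 170)
Q(L) = L
T(u, S) = -30 (T(u, S) = -6 + 3*(-8) = -6 - 24 = -30)
((12*D)*T(-9, Q(-5)))/460197 = ((12*170)*(-30))/460197 = (2040*(-30))*(1/460197) = -61200*1/460197 = -6800/51133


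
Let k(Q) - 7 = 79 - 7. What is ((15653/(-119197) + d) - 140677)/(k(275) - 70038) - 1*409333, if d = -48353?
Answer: -3413365618355796/8338902923 ≈ -4.0933e+5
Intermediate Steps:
k(Q) = 79 (k(Q) = 7 + (79 - 7) = 7 + 72 = 79)
((15653/(-119197) + d) - 140677)/(k(275) - 70038) - 1*409333 = ((15653/(-119197) - 48353) - 140677)/(79 - 70038) - 1*409333 = ((15653*(-1/119197) - 48353) - 140677)/(-69959) - 409333 = ((-15653/119197 - 48353) - 140677)*(-1/69959) - 409333 = (-5763548194/119197 - 140677)*(-1/69959) - 409333 = -22531824563/119197*(-1/69959) - 409333 = 22531824563/8338902923 - 409333 = -3413365618355796/8338902923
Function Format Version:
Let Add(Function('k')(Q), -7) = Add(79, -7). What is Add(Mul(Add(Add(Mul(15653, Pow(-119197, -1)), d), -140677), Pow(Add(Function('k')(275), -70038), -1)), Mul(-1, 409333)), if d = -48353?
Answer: Rational(-3413365618355796, 8338902923) ≈ -4.0933e+5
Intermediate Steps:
Function('k')(Q) = 79 (Function('k')(Q) = Add(7, Add(79, -7)) = Add(7, 72) = 79)
Add(Mul(Add(Add(Mul(15653, Pow(-119197, -1)), d), -140677), Pow(Add(Function('k')(275), -70038), -1)), Mul(-1, 409333)) = Add(Mul(Add(Add(Mul(15653, Pow(-119197, -1)), -48353), -140677), Pow(Add(79, -70038), -1)), Mul(-1, 409333)) = Add(Mul(Add(Add(Mul(15653, Rational(-1, 119197)), -48353), -140677), Pow(-69959, -1)), -409333) = Add(Mul(Add(Add(Rational(-15653, 119197), -48353), -140677), Rational(-1, 69959)), -409333) = Add(Mul(Add(Rational(-5763548194, 119197), -140677), Rational(-1, 69959)), -409333) = Add(Mul(Rational(-22531824563, 119197), Rational(-1, 69959)), -409333) = Add(Rational(22531824563, 8338902923), -409333) = Rational(-3413365618355796, 8338902923)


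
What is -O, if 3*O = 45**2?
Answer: -675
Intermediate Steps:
O = 675 (O = (1/3)*45**2 = (1/3)*2025 = 675)
-O = -1*675 = -675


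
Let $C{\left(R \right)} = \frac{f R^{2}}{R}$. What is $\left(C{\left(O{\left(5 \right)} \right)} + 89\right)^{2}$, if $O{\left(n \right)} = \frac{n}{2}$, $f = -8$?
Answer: $4761$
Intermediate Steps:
$O{\left(n \right)} = \frac{n}{2}$ ($O{\left(n \right)} = n \frac{1}{2} = \frac{n}{2}$)
$C{\left(R \right)} = - 8 R$ ($C{\left(R \right)} = \frac{\left(-8\right) R^{2}}{R} = - 8 R$)
$\left(C{\left(O{\left(5 \right)} \right)} + 89\right)^{2} = \left(- 8 \cdot \frac{1}{2} \cdot 5 + 89\right)^{2} = \left(\left(-8\right) \frac{5}{2} + 89\right)^{2} = \left(-20 + 89\right)^{2} = 69^{2} = 4761$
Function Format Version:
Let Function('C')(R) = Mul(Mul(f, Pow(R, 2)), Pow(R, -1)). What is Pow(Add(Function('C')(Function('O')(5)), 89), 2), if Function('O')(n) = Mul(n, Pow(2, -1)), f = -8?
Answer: 4761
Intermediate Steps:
Function('O')(n) = Mul(Rational(1, 2), n) (Function('O')(n) = Mul(n, Rational(1, 2)) = Mul(Rational(1, 2), n))
Function('C')(R) = Mul(-8, R) (Function('C')(R) = Mul(Mul(-8, Pow(R, 2)), Pow(R, -1)) = Mul(-8, R))
Pow(Add(Function('C')(Function('O')(5)), 89), 2) = Pow(Add(Mul(-8, Mul(Rational(1, 2), 5)), 89), 2) = Pow(Add(Mul(-8, Rational(5, 2)), 89), 2) = Pow(Add(-20, 89), 2) = Pow(69, 2) = 4761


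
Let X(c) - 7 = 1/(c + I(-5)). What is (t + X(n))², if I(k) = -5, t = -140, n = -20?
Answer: 11062276/625 ≈ 17700.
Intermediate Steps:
X(c) = 7 + 1/(-5 + c) (X(c) = 7 + 1/(c - 5) = 7 + 1/(-5 + c))
(t + X(n))² = (-140 + (-34 + 7*(-20))/(-5 - 20))² = (-140 + (-34 - 140)/(-25))² = (-140 - 1/25*(-174))² = (-140 + 174/25)² = (-3326/25)² = 11062276/625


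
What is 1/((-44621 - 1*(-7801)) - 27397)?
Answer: -1/64217 ≈ -1.5572e-5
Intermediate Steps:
1/((-44621 - 1*(-7801)) - 27397) = 1/((-44621 + 7801) - 27397) = 1/(-36820 - 27397) = 1/(-64217) = -1/64217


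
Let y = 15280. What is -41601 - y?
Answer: -56881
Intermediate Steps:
-41601 - y = -41601 - 1*15280 = -41601 - 15280 = -56881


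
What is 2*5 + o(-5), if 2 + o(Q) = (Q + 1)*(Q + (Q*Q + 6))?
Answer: -96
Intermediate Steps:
o(Q) = -2 + (1 + Q)*(6 + Q + Q²) (o(Q) = -2 + (Q + 1)*(Q + (Q*Q + 6)) = -2 + (1 + Q)*(Q + (Q² + 6)) = -2 + (1 + Q)*(Q + (6 + Q²)) = -2 + (1 + Q)*(6 + Q + Q²))
2*5 + o(-5) = 2*5 + (4 + (-5)³ + 2*(-5)² + 7*(-5)) = 10 + (4 - 125 + 2*25 - 35) = 10 + (4 - 125 + 50 - 35) = 10 - 106 = -96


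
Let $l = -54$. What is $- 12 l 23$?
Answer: $14904$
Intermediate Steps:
$- 12 l 23 = \left(-12\right) \left(-54\right) 23 = 648 \cdot 23 = 14904$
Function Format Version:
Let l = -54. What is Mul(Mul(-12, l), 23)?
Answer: 14904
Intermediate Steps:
Mul(Mul(-12, l), 23) = Mul(Mul(-12, -54), 23) = Mul(648, 23) = 14904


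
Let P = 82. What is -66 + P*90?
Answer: 7314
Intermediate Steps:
-66 + P*90 = -66 + 82*90 = -66 + 7380 = 7314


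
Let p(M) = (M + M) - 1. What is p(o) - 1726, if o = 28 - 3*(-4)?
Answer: -1647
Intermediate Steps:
o = 40 (o = 28 + 12 = 40)
p(M) = -1 + 2*M (p(M) = 2*M - 1 = -1 + 2*M)
p(o) - 1726 = (-1 + 2*40) - 1726 = (-1 + 80) - 1726 = 79 - 1726 = -1647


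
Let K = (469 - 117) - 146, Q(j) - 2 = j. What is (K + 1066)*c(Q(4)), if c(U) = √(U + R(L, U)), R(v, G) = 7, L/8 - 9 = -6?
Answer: 1272*√13 ≈ 4586.3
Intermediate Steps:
L = 24 (L = 72 + 8*(-6) = 72 - 48 = 24)
Q(j) = 2 + j
K = 206 (K = 352 - 146 = 206)
c(U) = √(7 + U) (c(U) = √(U + 7) = √(7 + U))
(K + 1066)*c(Q(4)) = (206 + 1066)*√(7 + (2 + 4)) = 1272*√(7 + 6) = 1272*√13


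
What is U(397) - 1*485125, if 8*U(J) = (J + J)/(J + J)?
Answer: -3880999/8 ≈ -4.8513e+5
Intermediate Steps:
U(J) = ⅛ (U(J) = ((J + J)/(J + J))/8 = ((2*J)/((2*J)))/8 = ((2*J)*(1/(2*J)))/8 = (⅛)*1 = ⅛)
U(397) - 1*485125 = ⅛ - 1*485125 = ⅛ - 485125 = -3880999/8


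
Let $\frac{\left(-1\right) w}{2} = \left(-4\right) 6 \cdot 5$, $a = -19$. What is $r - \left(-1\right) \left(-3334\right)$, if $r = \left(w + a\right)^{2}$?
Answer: $45507$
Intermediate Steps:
$w = 240$ ($w = - 2 \left(-4\right) 6 \cdot 5 = - 2 \left(\left(-24\right) 5\right) = \left(-2\right) \left(-120\right) = 240$)
$r = 48841$ ($r = \left(240 - 19\right)^{2} = 221^{2} = 48841$)
$r - \left(-1\right) \left(-3334\right) = 48841 - \left(-1\right) \left(-3334\right) = 48841 - 3334 = 45507$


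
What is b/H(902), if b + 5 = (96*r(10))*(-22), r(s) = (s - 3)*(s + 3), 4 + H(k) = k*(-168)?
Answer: 192197/151540 ≈ 1.2683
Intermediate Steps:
H(k) = -4 - 168*k (H(k) = -4 + k*(-168) = -4 - 168*k)
r(s) = (-3 + s)*(3 + s)
b = -192197 (b = -5 + (96*(-9 + 10²))*(-22) = -5 + (96*(-9 + 100))*(-22) = -5 + (96*91)*(-22) = -5 + 8736*(-22) = -5 - 192192 = -192197)
b/H(902) = -192197/(-4 - 168*902) = -192197/(-4 - 151536) = -192197/(-151540) = -192197*(-1/151540) = 192197/151540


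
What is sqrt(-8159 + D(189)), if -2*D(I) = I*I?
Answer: I*sqrt(104078)/2 ≈ 161.31*I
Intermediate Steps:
D(I) = -I**2/2 (D(I) = -I*I/2 = -I**2/2)
sqrt(-8159 + D(189)) = sqrt(-8159 - 1/2*189**2) = sqrt(-8159 - 1/2*35721) = sqrt(-8159 - 35721/2) = sqrt(-52039/2) = I*sqrt(104078)/2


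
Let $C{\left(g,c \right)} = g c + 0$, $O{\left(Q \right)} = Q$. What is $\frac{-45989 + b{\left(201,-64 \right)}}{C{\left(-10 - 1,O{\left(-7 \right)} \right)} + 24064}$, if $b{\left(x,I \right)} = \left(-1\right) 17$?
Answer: $- \frac{46006}{24141} \approx -1.9057$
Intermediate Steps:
$b{\left(x,I \right)} = -17$
$C{\left(g,c \right)} = c g$ ($C{\left(g,c \right)} = c g + 0 = c g$)
$\frac{-45989 + b{\left(201,-64 \right)}}{C{\left(-10 - 1,O{\left(-7 \right)} \right)} + 24064} = \frac{-45989 - 17}{- 7 \left(-10 - 1\right) + 24064} = - \frac{46006}{\left(-7\right) \left(-11\right) + 24064} = - \frac{46006}{77 + 24064} = - \frac{46006}{24141}$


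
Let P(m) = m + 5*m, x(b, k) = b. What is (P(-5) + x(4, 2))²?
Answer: 676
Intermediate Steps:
P(m) = 6*m
(P(-5) + x(4, 2))² = (6*(-5) + 4)² = (-30 + 4)² = (-26)² = 676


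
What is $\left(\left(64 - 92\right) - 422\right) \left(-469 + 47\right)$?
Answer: $189900$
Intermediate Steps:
$\left(\left(64 - 92\right) - 422\right) \left(-469 + 47\right) = \left(-28 - 422\right) \left(-422\right) = \left(-450\right) \left(-422\right) = 189900$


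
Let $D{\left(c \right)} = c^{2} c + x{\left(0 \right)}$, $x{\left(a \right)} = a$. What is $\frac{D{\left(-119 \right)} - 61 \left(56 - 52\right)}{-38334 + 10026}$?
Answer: $\frac{561801}{9436} \approx 59.538$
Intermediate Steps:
$D{\left(c \right)} = c^{3}$ ($D{\left(c \right)} = c^{2} c + 0 = c^{3} + 0 = c^{3}$)
$\frac{D{\left(-119 \right)} - 61 \left(56 - 52\right)}{-38334 + 10026} = \frac{\left(-119\right)^{3} - 61 \left(56 - 52\right)}{-38334 + 10026} = \frac{-1685159 - 244}{-28308} = \left(-1685159 - 244\right) \left(- \frac{1}{28308}\right) = \left(-1685403\right) \left(- \frac{1}{28308}\right) = \frac{561801}{9436}$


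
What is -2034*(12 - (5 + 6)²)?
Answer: 221706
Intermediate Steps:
-2034*(12 - (5 + 6)²) = -2034*(12 - 1*11²) = -2034*(12 - 1*121) = -2034*(12 - 121) = -2034*(-109) = 221706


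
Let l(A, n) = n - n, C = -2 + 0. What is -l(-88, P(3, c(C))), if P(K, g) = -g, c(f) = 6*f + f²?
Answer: 0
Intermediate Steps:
C = -2
c(f) = f² + 6*f
l(A, n) = 0
-l(-88, P(3, c(C))) = -1*0 = 0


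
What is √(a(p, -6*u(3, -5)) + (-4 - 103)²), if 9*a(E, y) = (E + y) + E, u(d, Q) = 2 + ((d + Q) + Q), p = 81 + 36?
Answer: √103305/3 ≈ 107.14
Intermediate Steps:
p = 117
u(d, Q) = 2 + d + 2*Q (u(d, Q) = 2 + ((Q + d) + Q) = 2 + (d + 2*Q) = 2 + d + 2*Q)
a(E, y) = y/9 + 2*E/9 (a(E, y) = ((E + y) + E)/9 = (y + 2*E)/9 = y/9 + 2*E/9)
√(a(p, -6*u(3, -5)) + (-4 - 103)²) = √(((-6*(2 + 3 + 2*(-5)))/9 + (2/9)*117) + (-4 - 103)²) = √(((-6*(2 + 3 - 10))/9 + 26) + (-107)²) = √(((-6*(-5))/9 + 26) + 11449) = √(((⅑)*30 + 26) + 11449) = √((10/3 + 26) + 11449) = √(88/3 + 11449) = √(34435/3) = √103305/3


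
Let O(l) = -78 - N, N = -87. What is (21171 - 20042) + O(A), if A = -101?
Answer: 1138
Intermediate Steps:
O(l) = 9 (O(l) = -78 - 1*(-87) = -78 + 87 = 9)
(21171 - 20042) + O(A) = (21171 - 20042) + 9 = 1129 + 9 = 1138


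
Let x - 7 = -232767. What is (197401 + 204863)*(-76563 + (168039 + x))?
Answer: -56833466976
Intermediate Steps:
x = -232760 (x = 7 - 232767 = -232760)
(197401 + 204863)*(-76563 + (168039 + x)) = (197401 + 204863)*(-76563 + (168039 - 232760)) = 402264*(-76563 - 64721) = 402264*(-141284) = -56833466976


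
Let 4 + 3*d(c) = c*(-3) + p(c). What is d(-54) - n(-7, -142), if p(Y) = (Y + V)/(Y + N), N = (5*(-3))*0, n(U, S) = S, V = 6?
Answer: 5264/27 ≈ 194.96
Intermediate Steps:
N = 0 (N = -15*0 = 0)
p(Y) = (6 + Y)/Y (p(Y) = (Y + 6)/(Y + 0) = (6 + Y)/Y)
d(c) = -4/3 - c + (6 + c)/(3*c) (d(c) = -4/3 + (c*(-3) + (6 + c)/c)/3 = -4/3 + (-3*c + (6 + c)/c)/3 = -4/3 + (-c + (6 + c)/(3*c)) = -4/3 - c + (6 + c)/(3*c))
d(-54) - n(-7, -142) = (-1 - 1*(-54) + 2/(-54)) - 1*(-142) = (-1 + 54 + 2*(-1/54)) + 142 = (-1 + 54 - 1/27) + 142 = 1430/27 + 142 = 5264/27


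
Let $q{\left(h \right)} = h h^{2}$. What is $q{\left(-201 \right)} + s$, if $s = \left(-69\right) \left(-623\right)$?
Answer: $-8077614$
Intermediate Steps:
$s = 42987$
$q{\left(h \right)} = h^{3}$
$q{\left(-201 \right)} + s = \left(-201\right)^{3} + 42987 = -8120601 + 42987 = -8077614$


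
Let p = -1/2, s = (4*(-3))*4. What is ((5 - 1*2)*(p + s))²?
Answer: 84681/4 ≈ 21170.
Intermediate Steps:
s = -48 (s = -12*4 = -48)
p = -½ (p = -1*½ = -½ ≈ -0.50000)
((5 - 1*2)*(p + s))² = ((5 - 1*2)*(-½ - 48))² = ((5 - 2)*(-97/2))² = (3*(-97/2))² = (-291/2)² = 84681/4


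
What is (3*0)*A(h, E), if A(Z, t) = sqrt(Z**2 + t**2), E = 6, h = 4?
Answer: 0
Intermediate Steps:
(3*0)*A(h, E) = (3*0)*sqrt(4**2 + 6**2) = 0*sqrt(16 + 36) = 0*sqrt(52) = 0*(2*sqrt(13)) = 0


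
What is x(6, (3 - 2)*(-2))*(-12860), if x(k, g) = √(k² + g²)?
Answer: -25720*√10 ≈ -81334.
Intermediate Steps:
x(k, g) = √(g² + k²)
x(6, (3 - 2)*(-2))*(-12860) = √(((3 - 2)*(-2))² + 6²)*(-12860) = √((1*(-2))² + 36)*(-12860) = √((-2)² + 36)*(-12860) = √(4 + 36)*(-12860) = √40*(-12860) = (2*√10)*(-12860) = -25720*√10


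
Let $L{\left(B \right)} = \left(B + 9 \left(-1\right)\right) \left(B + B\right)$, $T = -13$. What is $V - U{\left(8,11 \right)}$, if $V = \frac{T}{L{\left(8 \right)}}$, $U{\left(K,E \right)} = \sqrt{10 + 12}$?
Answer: $\frac{13}{16} - \sqrt{22} \approx -3.8779$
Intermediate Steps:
$L{\left(B \right)} = 2 B \left(-9 + B\right)$ ($L{\left(B \right)} = \left(B - 9\right) 2 B = \left(-9 + B\right) 2 B = 2 B \left(-9 + B\right)$)
$U{\left(K,E \right)} = \sqrt{22}$
$V = \frac{13}{16}$ ($V = - \frac{13}{2 \cdot 8 \left(-9 + 8\right)} = - \frac{13}{2 \cdot 8 \left(-1\right)} = - \frac{13}{-16} = \left(-13\right) \left(- \frac{1}{16}\right) = \frac{13}{16} \approx 0.8125$)
$V - U{\left(8,11 \right)} = \frac{13}{16} - \sqrt{22}$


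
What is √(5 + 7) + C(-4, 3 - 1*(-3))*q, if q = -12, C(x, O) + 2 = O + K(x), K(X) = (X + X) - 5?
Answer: 108 + 2*√3 ≈ 111.46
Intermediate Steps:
K(X) = -5 + 2*X (K(X) = 2*X - 5 = -5 + 2*X)
C(x, O) = -7 + O + 2*x (C(x, O) = -2 + (O + (-5 + 2*x)) = -2 + (-5 + O + 2*x) = -7 + O + 2*x)
√(5 + 7) + C(-4, 3 - 1*(-3))*q = √(5 + 7) + (-7 + (3 - 1*(-3)) + 2*(-4))*(-12) = √12 + (-7 + (3 + 3) - 8)*(-12) = 2*√3 + (-7 + 6 - 8)*(-12) = 2*√3 - 9*(-12) = 2*√3 + 108 = 108 + 2*√3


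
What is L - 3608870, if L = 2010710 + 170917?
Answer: -1427243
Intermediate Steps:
L = 2181627
L - 3608870 = 2181627 - 3608870 = -1427243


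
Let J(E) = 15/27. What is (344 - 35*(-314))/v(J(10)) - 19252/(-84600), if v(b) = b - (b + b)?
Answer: -431480567/21150 ≈ -20401.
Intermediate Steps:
J(E) = 5/9 (J(E) = 15*(1/27) = 5/9)
v(b) = -b (v(b) = b - 2*b = -b)
(344 - 35*(-314))/v(J(10)) - 19252/(-84600) = (344 - 35*(-314))/((-1*5/9)) - 19252/(-84600) = (344 + 10990)/(-5/9) - 19252*(-1/84600) = 11334*(-9/5) + 4813/21150 = -102006/5 + 4813/21150 = -431480567/21150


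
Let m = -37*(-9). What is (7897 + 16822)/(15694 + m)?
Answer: 24719/16027 ≈ 1.5423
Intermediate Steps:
m = 333
(7897 + 16822)/(15694 + m) = (7897 + 16822)/(15694 + 333) = 24719/16027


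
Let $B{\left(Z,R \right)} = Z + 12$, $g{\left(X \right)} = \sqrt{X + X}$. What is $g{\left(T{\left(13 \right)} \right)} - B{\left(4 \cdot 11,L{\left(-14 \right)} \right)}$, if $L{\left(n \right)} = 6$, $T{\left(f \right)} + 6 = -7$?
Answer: $-56 + i \sqrt{26} \approx -56.0 + 5.099 i$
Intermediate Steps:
$T{\left(f \right)} = -13$ ($T{\left(f \right)} = -6 - 7 = -13$)
$g{\left(X \right)} = \sqrt{2} \sqrt{X}$ ($g{\left(X \right)} = \sqrt{2 X} = \sqrt{2} \sqrt{X}$)
$B{\left(Z,R \right)} = 12 + Z$
$g{\left(T{\left(13 \right)} \right)} - B{\left(4 \cdot 11,L{\left(-14 \right)} \right)} = \sqrt{2} \sqrt{-13} - \left(12 + 4 \cdot 11\right) = \sqrt{2} i \sqrt{13} - \left(12 + 44\right) = i \sqrt{26} - 56 = -56 + i \sqrt{26}$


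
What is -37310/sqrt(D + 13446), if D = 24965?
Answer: -37310*sqrt(38411)/38411 ≈ -190.37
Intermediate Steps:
-37310/sqrt(D + 13446) = -37310/sqrt(24965 + 13446) = -37310*sqrt(38411)/38411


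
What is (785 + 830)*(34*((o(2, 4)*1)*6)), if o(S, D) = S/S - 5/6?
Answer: 54910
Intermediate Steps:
o(S, D) = ⅙ (o(S, D) = 1 - 5*⅙ = 1 - ⅚ = ⅙)
(785 + 830)*(34*((o(2, 4)*1)*6)) = (785 + 830)*(34*(((⅙)*1)*6)) = 1615*(34*((⅙)*6)) = 1615*(34*1) = 1615*34 = 54910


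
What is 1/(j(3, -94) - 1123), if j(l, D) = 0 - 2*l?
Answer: -1/1129 ≈ -0.00088574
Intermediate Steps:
j(l, D) = -2*l
1/(j(3, -94) - 1123) = 1/(-2*3 - 1123) = 1/(-6 - 1123) = 1/(-1129) = -1/1129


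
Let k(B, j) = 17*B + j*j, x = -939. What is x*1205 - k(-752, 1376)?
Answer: -3012087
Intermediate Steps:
k(B, j) = j**2 + 17*B (k(B, j) = 17*B + j**2 = j**2 + 17*B)
x*1205 - k(-752, 1376) = -939*1205 - (1376**2 + 17*(-752)) = -1131495 - (1893376 - 12784) = -1131495 - 1*1880592 = -1131495 - 1880592 = -3012087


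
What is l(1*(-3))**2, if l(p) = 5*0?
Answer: 0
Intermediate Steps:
l(p) = 0
l(1*(-3))**2 = 0**2 = 0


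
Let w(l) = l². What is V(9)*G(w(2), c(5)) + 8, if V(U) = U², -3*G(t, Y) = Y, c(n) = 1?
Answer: -19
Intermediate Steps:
G(t, Y) = -Y/3
V(9)*G(w(2), c(5)) + 8 = 9²*(-⅓*1) + 8 = 81*(-⅓) + 8 = -27 + 8 = -19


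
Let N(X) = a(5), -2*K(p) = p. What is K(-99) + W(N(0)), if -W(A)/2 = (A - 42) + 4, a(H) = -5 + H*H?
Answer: 171/2 ≈ 85.500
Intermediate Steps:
K(p) = -p/2
a(H) = -5 + H²
N(X) = 20 (N(X) = -5 + 5² = -5 + 25 = 20)
W(A) = 76 - 2*A (W(A) = -2*((A - 42) + 4) = -2*((-42 + A) + 4) = -2*(-38 + A) = 76 - 2*A)
K(-99) + W(N(0)) = -½*(-99) + (76 - 2*20) = 99/2 + (76 - 40) = 99/2 + 36 = 171/2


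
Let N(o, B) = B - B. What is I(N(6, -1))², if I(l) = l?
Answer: 0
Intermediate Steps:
N(o, B) = 0
I(N(6, -1))² = 0² = 0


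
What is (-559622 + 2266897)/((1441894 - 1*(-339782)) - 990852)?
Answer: 1707275/790824 ≈ 2.1589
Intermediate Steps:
(-559622 + 2266897)/((1441894 - 1*(-339782)) - 990852) = 1707275/((1441894 + 339782) - 990852) = 1707275/(1781676 - 990852) = 1707275/790824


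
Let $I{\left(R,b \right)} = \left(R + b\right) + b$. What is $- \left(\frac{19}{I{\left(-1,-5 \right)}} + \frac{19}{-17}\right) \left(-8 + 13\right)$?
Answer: $\frac{2660}{187} \approx 14.225$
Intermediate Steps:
$I{\left(R,b \right)} = R + 2 b$
$- \left(\frac{19}{I{\left(-1,-5 \right)}} + \frac{19}{-17}\right) \left(-8 + 13\right) = - \left(\frac{19}{-1 + 2 \left(-5\right)} + \frac{19}{-17}\right) \left(-8 + 13\right) = - \left(\frac{19}{-1 - 10} + 19 \left(- \frac{1}{17}\right)\right) 5 = - \left(\frac{19}{-11} - \frac{19}{17}\right) 5 = - \left(19 \left(- \frac{1}{11}\right) - \frac{19}{17}\right) 5 = - \left(- \frac{19}{11} - \frac{19}{17}\right) 5 = - \frac{\left(-532\right) 5}{187} = \left(-1\right) \left(- \frac{2660}{187}\right) = \frac{2660}{187}$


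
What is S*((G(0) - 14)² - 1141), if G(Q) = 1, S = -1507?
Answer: 1464804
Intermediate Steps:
S*((G(0) - 14)² - 1141) = -1507*((1 - 14)² - 1141) = -1507*((-13)² - 1141) = -1507*(169 - 1141) = -1507*(-972) = 1464804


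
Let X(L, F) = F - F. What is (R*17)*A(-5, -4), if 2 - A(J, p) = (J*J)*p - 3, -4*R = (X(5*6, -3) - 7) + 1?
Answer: 5355/2 ≈ 2677.5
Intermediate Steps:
X(L, F) = 0
R = 3/2 (R = -((0 - 7) + 1)/4 = -(-7 + 1)/4 = -¼*(-6) = 3/2 ≈ 1.5000)
A(J, p) = 5 - p*J² (A(J, p) = 2 - ((J*J)*p - 3) = 2 - (J²*p - 3) = 2 - (p*J² - 3) = 2 - (-3 + p*J²) = 2 + (3 - p*J²) = 5 - p*J²)
(R*17)*A(-5, -4) = ((3/2)*17)*(5 - 1*(-4)*(-5)²) = 51*(5 - 1*(-4)*25)/2 = 51*(5 + 100)/2 = (51/2)*105 = 5355/2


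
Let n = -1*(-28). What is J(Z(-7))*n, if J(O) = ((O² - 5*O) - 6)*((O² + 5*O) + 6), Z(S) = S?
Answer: 43680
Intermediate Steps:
n = 28
J(O) = (-6 + O² - 5*O)*(6 + O² + 5*O)
J(Z(-7))*n = (-36 + (-7)⁴ - 60*(-7) - 25*(-7)²)*28 = (-36 + 2401 + 420 - 25*49)*28 = (-36 + 2401 + 420 - 1225)*28 = 1560*28 = 43680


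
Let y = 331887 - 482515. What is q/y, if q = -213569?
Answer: 213569/150628 ≈ 1.4179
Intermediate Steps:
y = -150628
q/y = -213569/(-150628) = -213569*(-1/150628) = 213569/150628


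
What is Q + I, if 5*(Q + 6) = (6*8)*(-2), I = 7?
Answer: -91/5 ≈ -18.200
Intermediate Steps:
Q = -126/5 (Q = -6 + ((6*8)*(-2))/5 = -6 + (48*(-2))/5 = -6 + (⅕)*(-96) = -6 - 96/5 = -126/5 ≈ -25.200)
Q + I = -126/5 + 7 = -91/5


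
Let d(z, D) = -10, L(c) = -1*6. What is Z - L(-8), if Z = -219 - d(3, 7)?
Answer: -203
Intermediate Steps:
L(c) = -6
Z = -209 (Z = -219 - 1*(-10) = -219 + 10 = -209)
Z - L(-8) = -209 - 1*(-6) = -209 + 6 = -203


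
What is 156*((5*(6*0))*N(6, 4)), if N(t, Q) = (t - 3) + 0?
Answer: 0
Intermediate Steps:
N(t, Q) = -3 + t (N(t, Q) = (-3 + t) + 0 = -3 + t)
156*((5*(6*0))*N(6, 4)) = 156*((5*(6*0))*(-3 + 6)) = 156*((5*0)*3) = 156*(0*3) = 156*0 = 0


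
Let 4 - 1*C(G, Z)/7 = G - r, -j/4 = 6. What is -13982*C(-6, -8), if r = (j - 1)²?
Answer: -62149990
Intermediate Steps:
j = -24 (j = -4*6 = -24)
r = 625 (r = (-24 - 1)² = (-25)² = 625)
C(G, Z) = 4403 - 7*G (C(G, Z) = 28 - 7*(G - 1*625) = 28 - 7*(G - 625) = 28 - 7*(-625 + G) = 28 + (4375 - 7*G) = 4403 - 7*G)
-13982*C(-6, -8) = -13982*(4403 - 7*(-6)) = -13982*(4403 + 42) = -13982*4445 = -62149990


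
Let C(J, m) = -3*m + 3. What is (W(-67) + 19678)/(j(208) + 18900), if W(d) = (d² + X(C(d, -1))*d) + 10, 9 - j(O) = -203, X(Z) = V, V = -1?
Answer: 6061/4778 ≈ 1.2685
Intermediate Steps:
C(J, m) = 3 - 3*m
X(Z) = -1
j(O) = 212 (j(O) = 9 - 1*(-203) = 9 + 203 = 212)
W(d) = 10 + d² - d (W(d) = (d² - d) + 10 = 10 + d² - d)
(W(-67) + 19678)/(j(208) + 18900) = ((10 + (-67)² - 1*(-67)) + 19678)/(212 + 18900) = ((10 + 4489 + 67) + 19678)/19112 = (4566 + 19678)*(1/19112) = 24244*(1/19112) = 6061/4778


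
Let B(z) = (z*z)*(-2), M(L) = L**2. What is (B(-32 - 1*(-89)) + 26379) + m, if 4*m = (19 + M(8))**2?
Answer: 86413/4 ≈ 21603.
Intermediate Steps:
B(z) = -2*z**2 (B(z) = z**2*(-2) = -2*z**2)
m = 6889/4 (m = (19 + 8**2)**2/4 = (19 + 64)**2/4 = (1/4)*83**2 = (1/4)*6889 = 6889/4 ≈ 1722.3)
(B(-32 - 1*(-89)) + 26379) + m = (-2*(-32 - 1*(-89))**2 + 26379) + 6889/4 = (-2*(-32 + 89)**2 + 26379) + 6889/4 = (-2*57**2 + 26379) + 6889/4 = (-2*3249 + 26379) + 6889/4 = (-6498 + 26379) + 6889/4 = 19881 + 6889/4 = 86413/4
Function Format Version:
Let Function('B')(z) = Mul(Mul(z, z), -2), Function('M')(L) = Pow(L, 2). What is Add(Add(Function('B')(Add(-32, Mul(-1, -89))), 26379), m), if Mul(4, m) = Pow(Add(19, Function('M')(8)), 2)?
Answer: Rational(86413, 4) ≈ 21603.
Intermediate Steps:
Function('B')(z) = Mul(-2, Pow(z, 2)) (Function('B')(z) = Mul(Pow(z, 2), -2) = Mul(-2, Pow(z, 2)))
m = Rational(6889, 4) (m = Mul(Rational(1, 4), Pow(Add(19, Pow(8, 2)), 2)) = Mul(Rational(1, 4), Pow(Add(19, 64), 2)) = Mul(Rational(1, 4), Pow(83, 2)) = Mul(Rational(1, 4), 6889) = Rational(6889, 4) ≈ 1722.3)
Add(Add(Function('B')(Add(-32, Mul(-1, -89))), 26379), m) = Add(Add(Mul(-2, Pow(Add(-32, Mul(-1, -89)), 2)), 26379), Rational(6889, 4)) = Add(Add(Mul(-2, Pow(Add(-32, 89), 2)), 26379), Rational(6889, 4)) = Add(Add(Mul(-2, Pow(57, 2)), 26379), Rational(6889, 4)) = Add(Add(Mul(-2, 3249), 26379), Rational(6889, 4)) = Add(Add(-6498, 26379), Rational(6889, 4)) = Add(19881, Rational(6889, 4)) = Rational(86413, 4)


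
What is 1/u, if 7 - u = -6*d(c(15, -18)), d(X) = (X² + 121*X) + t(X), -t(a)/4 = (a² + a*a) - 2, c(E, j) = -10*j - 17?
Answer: -1/997505 ≈ -1.0025e-6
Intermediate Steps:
c(E, j) = -17 - 10*j
t(a) = 8 - 8*a² (t(a) = -4*((a² + a*a) - 2) = -4*((a² + a²) - 2) = -4*(2*a² - 2) = -4*(-2 + 2*a²) = 8 - 8*a²)
d(X) = 8 - 7*X² + 121*X (d(X) = (X² + 121*X) + (8 - 8*X²) = 8 - 7*X² + 121*X)
u = -997505 (u = 7 - (-6)*(8 - 7*(-17 - 10*(-18))² + 121*(-17 - 10*(-18))) = 7 - (-6)*(8 - 7*(-17 + 180)² + 121*(-17 + 180)) = 7 - (-6)*(8 - 7*163² + 121*163) = 7 - (-6)*(8 - 7*26569 + 19723) = 7 - (-6)*(8 - 185983 + 19723) = 7 - (-6)*(-166252) = 7 - 1*997512 = 7 - 997512 = -997505)
1/u = 1/(-997505) = -1/997505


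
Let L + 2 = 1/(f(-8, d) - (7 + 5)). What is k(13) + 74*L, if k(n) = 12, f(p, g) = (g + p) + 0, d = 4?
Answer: -1125/8 ≈ -140.63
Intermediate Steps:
f(p, g) = g + p
L = -33/16 (L = -2 + 1/((4 - 8) - (7 + 5)) = -2 + 1/(-4 - 1*12) = -2 + 1/(-4 - 12) = -2 + 1/(-16) = -2 - 1/16 = -33/16 ≈ -2.0625)
k(13) + 74*L = 12 + 74*(-33/16) = 12 - 1221/8 = -1125/8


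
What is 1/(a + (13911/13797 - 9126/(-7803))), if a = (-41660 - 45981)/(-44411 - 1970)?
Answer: 61645497291/250736972606 ≈ 0.24586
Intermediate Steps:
a = 87641/46381 (a = -87641/(-46381) = -87641*(-1/46381) = 87641/46381 ≈ 1.8896)
1/(a + (13911/13797 - 9126/(-7803))) = 1/(87641/46381 + (13911/13797 - 9126/(-7803))) = 1/(87641/46381 + (13911*(1/13797) - 9126*(-1/7803))) = 1/(87641/46381 + (4637/4599 + 338/289)) = 1/(87641/46381 + 2894555/1329111) = 1/(250736972606/61645497291) = 61645497291/250736972606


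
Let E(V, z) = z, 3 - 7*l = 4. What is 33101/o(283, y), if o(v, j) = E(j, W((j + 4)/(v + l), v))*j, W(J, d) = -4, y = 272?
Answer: -33101/1088 ≈ -30.424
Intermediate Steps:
l = -⅐ (l = 3/7 - ⅐*4 = 3/7 - 4/7 = -⅐ ≈ -0.14286)
o(v, j) = -4*j
33101/o(283, y) = 33101/((-4*272)) = 33101/(-1088) = 33101*(-1/1088) = -33101/1088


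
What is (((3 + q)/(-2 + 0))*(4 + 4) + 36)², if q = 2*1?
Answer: 256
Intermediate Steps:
q = 2
(((3 + q)/(-2 + 0))*(4 + 4) + 36)² = (((3 + 2)/(-2 + 0))*(4 + 4) + 36)² = ((5/(-2))*8 + 36)² = ((5*(-½))*8 + 36)² = (-5/2*8 + 36)² = (-20 + 36)² = 16² = 256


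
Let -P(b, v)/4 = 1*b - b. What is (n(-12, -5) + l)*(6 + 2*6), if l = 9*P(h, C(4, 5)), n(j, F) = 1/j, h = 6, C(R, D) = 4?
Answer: -3/2 ≈ -1.5000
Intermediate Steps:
P(b, v) = 0 (P(b, v) = -4*(1*b - b) = -4*(b - b) = -4*0 = 0)
l = 0 (l = 9*0 = 0)
(n(-12, -5) + l)*(6 + 2*6) = (1/(-12) + 0)*(6 + 2*6) = (-1/12 + 0)*(6 + 12) = -1/12*18 = -3/2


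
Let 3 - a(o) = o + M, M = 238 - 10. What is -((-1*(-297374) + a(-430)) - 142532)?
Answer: -155047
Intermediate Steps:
M = 228
a(o) = -225 - o (a(o) = 3 - (o + 228) = 3 - (228 + o) = 3 + (-228 - o) = -225 - o)
-((-1*(-297374) + a(-430)) - 142532) = -((-1*(-297374) + (-225 - 1*(-430))) - 142532) = -((297374 + (-225 + 430)) - 142532) = -((297374 + 205) - 142532) = -(297579 - 142532) = -1*155047 = -155047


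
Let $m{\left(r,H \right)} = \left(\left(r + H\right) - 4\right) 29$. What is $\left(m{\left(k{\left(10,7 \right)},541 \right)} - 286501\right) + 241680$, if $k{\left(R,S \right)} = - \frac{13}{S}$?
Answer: $- \frac{205113}{7} \approx -29302.0$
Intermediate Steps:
$m{\left(r,H \right)} = -116 + 29 H + 29 r$ ($m{\left(r,H \right)} = \left(\left(H + r\right) - 4\right) 29 = \left(-4 + H + r\right) 29 = -116 + 29 H + 29 r$)
$\left(m{\left(k{\left(10,7 \right)},541 \right)} - 286501\right) + 241680 = \left(\left(-116 + 29 \cdot 541 + 29 \left(- \frac{13}{7}\right)\right) - 286501\right) + 241680 = \left(\left(-116 + 15689 + 29 \left(\left(-13\right) \frac{1}{7}\right)\right) - 286501\right) + 241680 = \left(\left(-116 + 15689 + 29 \left(- \frac{13}{7}\right)\right) - 286501\right) + 241680 = \left(\left(-116 + 15689 - \frac{377}{7}\right) - 286501\right) + 241680 = \left(\frac{108634}{7} - 286501\right) + 241680 = - \frac{1896873}{7} + 241680 = - \frac{205113}{7}$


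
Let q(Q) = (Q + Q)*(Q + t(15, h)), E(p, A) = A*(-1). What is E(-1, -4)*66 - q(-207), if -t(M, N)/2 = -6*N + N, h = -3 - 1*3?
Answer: -110274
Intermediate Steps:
h = -6 (h = -3 - 3 = -6)
t(M, N) = 10*N (t(M, N) = -2*(-6*N + N) = -(-10)*N = 10*N)
E(p, A) = -A
q(Q) = 2*Q*(-60 + Q) (q(Q) = (Q + Q)*(Q + 10*(-6)) = (2*Q)*(Q - 60) = (2*Q)*(-60 + Q) = 2*Q*(-60 + Q))
E(-1, -4)*66 - q(-207) = -1*(-4)*66 - 2*(-207)*(-60 - 207) = 4*66 - 2*(-207)*(-267) = 264 - 1*110538 = 264 - 110538 = -110274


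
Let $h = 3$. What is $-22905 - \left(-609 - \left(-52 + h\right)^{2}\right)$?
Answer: $-19895$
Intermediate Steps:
$-22905 - \left(-609 - \left(-52 + h\right)^{2}\right) = -22905 - \left(-609 - \left(-52 + 3\right)^{2}\right) = -22905 - \left(-609 - \left(-49\right)^{2}\right) = -22905 - \left(-609 - 2401\right) = -22905 - -3010 = -22905 + 3010 = -19895$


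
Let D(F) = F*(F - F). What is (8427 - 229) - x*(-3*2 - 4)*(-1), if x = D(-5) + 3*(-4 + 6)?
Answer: 8138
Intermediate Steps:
D(F) = 0 (D(F) = F*0 = 0)
x = 6 (x = 0 + 3*(-4 + 6) = 0 + 3*2 = 0 + 6 = 6)
(8427 - 229) - x*(-3*2 - 4)*(-1) = (8427 - 229) - 6*(-3*2 - 4)*(-1) = 8198 - 6*(-6 - 4)*(-1) = 8198 - 6*(-10)*(-1) = 8198 - (-60)*(-1) = 8198 - 1*60 = 8198 - 60 = 8138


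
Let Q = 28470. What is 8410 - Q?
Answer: -20060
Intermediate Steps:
8410 - Q = 8410 - 1*28470 = 8410 - 28470 = -20060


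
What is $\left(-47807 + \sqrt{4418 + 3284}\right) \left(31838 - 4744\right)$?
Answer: $-1295282858 + 27094 \sqrt{7702} \approx -1.2929 \cdot 10^{9}$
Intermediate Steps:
$\left(-47807 + \sqrt{4418 + 3284}\right) \left(31838 - 4744\right) = \left(-47807 + \sqrt{7702}\right) 27094 = -1295282858 + 27094 \sqrt{7702}$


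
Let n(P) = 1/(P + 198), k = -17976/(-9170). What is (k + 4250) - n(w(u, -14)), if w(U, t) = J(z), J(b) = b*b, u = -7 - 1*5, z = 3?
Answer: 576501383/135585 ≈ 4252.0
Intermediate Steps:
k = 1284/655 (k = -17976*(-1/9170) = 1284/655 ≈ 1.9603)
u = -12 (u = -7 - 5 = -12)
J(b) = b**2
w(U, t) = 9 (w(U, t) = 3**2 = 9)
n(P) = 1/(198 + P)
(k + 4250) - n(w(u, -14)) = (1284/655 + 4250) - 1/(198 + 9) = 2785034/655 - 1/207 = 576501383/135585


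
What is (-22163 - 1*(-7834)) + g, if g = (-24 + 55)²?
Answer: -13368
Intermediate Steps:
g = 961 (g = 31² = 961)
(-22163 - 1*(-7834)) + g = (-22163 - 1*(-7834)) + 961 = (-22163 + 7834) + 961 = -14329 + 961 = -13368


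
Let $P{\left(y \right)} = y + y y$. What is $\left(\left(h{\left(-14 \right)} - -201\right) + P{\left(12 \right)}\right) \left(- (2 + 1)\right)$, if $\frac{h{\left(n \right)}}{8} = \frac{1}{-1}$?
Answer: $-1047$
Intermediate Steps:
$h{\left(n \right)} = -8$ ($h{\left(n \right)} = \frac{8}{-1} = 8 \left(-1\right) = -8$)
$P{\left(y \right)} = y + y^{2}$
$\left(\left(h{\left(-14 \right)} - -201\right) + P{\left(12 \right)}\right) \left(- (2 + 1)\right) = \left(\left(-8 - -201\right) + 12 \left(1 + 12\right)\right) \left(- (2 + 1)\right) = \left(\left(-8 + 201\right) + 12 \cdot 13\right) \left(\left(-1\right) 3\right) = \left(193 + 156\right) \left(-3\right) = 349 \left(-3\right) = -1047$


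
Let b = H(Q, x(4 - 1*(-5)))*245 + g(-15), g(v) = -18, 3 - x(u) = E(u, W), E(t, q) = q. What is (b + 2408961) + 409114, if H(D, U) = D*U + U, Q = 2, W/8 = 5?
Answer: 2790862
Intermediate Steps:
W = 40 (W = 8*5 = 40)
x(u) = -37 (x(u) = 3 - 1*40 = 3 - 40 = -37)
H(D, U) = U + D*U
b = -27213 (b = -37*(1 + 2)*245 - 18 = -37*3*245 - 18 = -111*245 - 18 = -27195 - 18 = -27213)
(b + 2408961) + 409114 = (-27213 + 2408961) + 409114 = 2381748 + 409114 = 2790862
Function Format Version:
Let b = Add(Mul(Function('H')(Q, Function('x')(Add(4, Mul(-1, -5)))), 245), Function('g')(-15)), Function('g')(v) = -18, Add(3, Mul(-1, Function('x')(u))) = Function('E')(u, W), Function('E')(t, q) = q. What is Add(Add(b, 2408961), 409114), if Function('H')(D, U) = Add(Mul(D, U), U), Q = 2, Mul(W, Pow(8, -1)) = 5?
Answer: 2790862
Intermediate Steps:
W = 40 (W = Mul(8, 5) = 40)
Function('x')(u) = -37 (Function('x')(u) = Add(3, Mul(-1, 40)) = Add(3, -40) = -37)
Function('H')(D, U) = Add(U, Mul(D, U))
b = -27213 (b = Add(Mul(Mul(-37, Add(1, 2)), 245), -18) = Add(Mul(Mul(-37, 3), 245), -18) = Add(Mul(-111, 245), -18) = Add(-27195, -18) = -27213)
Add(Add(b, 2408961), 409114) = Add(Add(-27213, 2408961), 409114) = Add(2381748, 409114) = 2790862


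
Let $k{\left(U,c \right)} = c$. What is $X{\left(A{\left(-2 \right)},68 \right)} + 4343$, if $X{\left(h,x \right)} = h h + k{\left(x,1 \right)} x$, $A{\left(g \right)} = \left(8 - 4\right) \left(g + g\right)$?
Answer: $4667$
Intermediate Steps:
$A{\left(g \right)} = 8 g$ ($A{\left(g \right)} = 4 \cdot 2 g = 8 g$)
$X{\left(h,x \right)} = x + h^{2}$ ($X{\left(h,x \right)} = h h + 1 x = h^{2} + x = x + h^{2}$)
$X{\left(A{\left(-2 \right)},68 \right)} + 4343 = \left(68 + \left(8 \left(-2\right)\right)^{2}\right) + 4343 = \left(68 + \left(-16\right)^{2}\right) + 4343 = \left(68 + 256\right) + 4343 = 324 + 4343 = 4667$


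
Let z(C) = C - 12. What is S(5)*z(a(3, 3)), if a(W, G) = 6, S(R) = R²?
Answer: -150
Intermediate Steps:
z(C) = -12 + C
S(5)*z(a(3, 3)) = 5²*(-12 + 6) = 25*(-6) = -150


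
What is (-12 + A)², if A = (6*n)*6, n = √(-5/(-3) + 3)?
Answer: 6192 - 288*√42 ≈ 4325.5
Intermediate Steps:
n = √42/3 (n = √(-5*(-⅓) + 3) = √(5/3 + 3) = √(14/3) = √42/3 ≈ 2.1602)
A = 12*√42 (A = (6*(√42/3))*6 = (2*√42)*6 = 12*√42 ≈ 77.769)
(-12 + A)² = (-12 + 12*√42)²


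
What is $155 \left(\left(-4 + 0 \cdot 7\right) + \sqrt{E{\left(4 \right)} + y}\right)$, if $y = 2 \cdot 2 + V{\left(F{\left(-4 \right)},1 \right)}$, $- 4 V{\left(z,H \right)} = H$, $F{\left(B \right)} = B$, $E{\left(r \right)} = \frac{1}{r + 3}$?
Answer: $-620 + \frac{155 \sqrt{763}}{14} \approx -314.18$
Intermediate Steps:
$E{\left(r \right)} = \frac{1}{3 + r}$
$V{\left(z,H \right)} = - \frac{H}{4}$
$y = \frac{15}{4}$ ($y = 2 \cdot 2 - \frac{1}{4} = 4 - \frac{1}{4} = \frac{15}{4} \approx 3.75$)
$155 \left(\left(-4 + 0 \cdot 7\right) + \sqrt{E{\left(4 \right)} + y}\right) = 155 \left(\left(-4 + 0 \cdot 7\right) + \sqrt{\frac{1}{3 + 4} + \frac{15}{4}}\right) = 155 \left(\left(-4 + 0\right) + \sqrt{\frac{1}{7} + \frac{15}{4}}\right) = 155 \left(-4 + \sqrt{\frac{1}{7} + \frac{15}{4}}\right) = 155 \left(-4 + \sqrt{\frac{109}{28}}\right) = 155 \left(-4 + \frac{\sqrt{763}}{14}\right) = -620 + \frac{155 \sqrt{763}}{14}$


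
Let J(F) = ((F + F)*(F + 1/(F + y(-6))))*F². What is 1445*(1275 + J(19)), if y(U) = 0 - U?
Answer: 1896314827/5 ≈ 3.7926e+8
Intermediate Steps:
y(U) = -U
J(F) = 2*F³*(F + 1/(6 + F)) (J(F) = ((F + F)*(F + 1/(F - 1*(-6))))*F² = ((2*F)*(F + 1/(F + 6)))*F² = ((2*F)*(F + 1/(6 + F)))*F² = (2*F*(F + 1/(6 + F)))*F² = 2*F³*(F + 1/(6 + F)))
1445*(1275 + J(19)) = 1445*(1275 + 2*19³*(1 + 19² + 6*19)/(6 + 19)) = 1445*(1275 + 2*6859*(1 + 361 + 114)/25) = 1445*(1275 + 2*6859*(1/25)*476) = 1445*(1275 + 6529768/25) = 1445*(6561643/25) = 1896314827/5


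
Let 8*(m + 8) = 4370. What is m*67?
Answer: 144251/4 ≈ 36063.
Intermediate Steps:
m = 2153/4 (m = -8 + (⅛)*4370 = -8 + 2185/4 = 2153/4 ≈ 538.25)
m*67 = (2153/4)*67 = 144251/4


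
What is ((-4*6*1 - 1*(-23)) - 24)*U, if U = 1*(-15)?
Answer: 375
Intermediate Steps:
U = -15
((-4*6*1 - 1*(-23)) - 24)*U = ((-4*6*1 - 1*(-23)) - 24)*(-15) = ((-24*1 + 23) - 24)*(-15) = ((-24 + 23) - 24)*(-15) = (-1 - 24)*(-15) = -25*(-15) = 375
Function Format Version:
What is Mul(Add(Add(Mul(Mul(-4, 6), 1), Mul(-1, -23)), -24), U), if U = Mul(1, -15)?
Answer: 375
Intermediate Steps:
U = -15
Mul(Add(Add(Mul(Mul(-4, 6), 1), Mul(-1, -23)), -24), U) = Mul(Add(Add(Mul(Mul(-4, 6), 1), Mul(-1, -23)), -24), -15) = Mul(Add(Add(Mul(-24, 1), 23), -24), -15) = Mul(Add(Add(-24, 23), -24), -15) = Mul(Add(-1, -24), -15) = Mul(-25, -15) = 375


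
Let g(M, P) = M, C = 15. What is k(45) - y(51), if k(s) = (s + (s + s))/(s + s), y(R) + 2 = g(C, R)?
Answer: -23/2 ≈ -11.500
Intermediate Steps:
y(R) = 13 (y(R) = -2 + 15 = 13)
k(s) = 3/2 (k(s) = (s + 2*s)/((2*s)) = (3*s)*(1/(2*s)) = 3/2)
k(45) - y(51) = 3/2 - 1*13 = 3/2 - 13 = -23/2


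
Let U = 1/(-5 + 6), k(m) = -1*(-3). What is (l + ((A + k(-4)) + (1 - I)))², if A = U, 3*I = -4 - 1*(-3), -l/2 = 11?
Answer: 2500/9 ≈ 277.78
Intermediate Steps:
k(m) = 3
U = 1 (U = 1/1 = 1)
l = -22 (l = -2*11 = -22)
I = -⅓ (I = (-4 - 1*(-3))/3 = (-4 + 3)/3 = (⅓)*(-1) = -⅓ ≈ -0.33333)
A = 1
(l + ((A + k(-4)) + (1 - I)))² = (-22 + ((1 + 3) + (1 - 1*(-⅓))))² = (-22 + (4 + (1 + ⅓)))² = (-22 + (4 + 4/3))² = (-22 + 16/3)² = (-50/3)² = 2500/9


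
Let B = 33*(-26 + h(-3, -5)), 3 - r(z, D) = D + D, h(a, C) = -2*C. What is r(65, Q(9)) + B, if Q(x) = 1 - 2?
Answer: -523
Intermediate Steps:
Q(x) = -1
r(z, D) = 3 - 2*D (r(z, D) = 3 - (D + D) = 3 - 2*D)
B = -528 (B = 33*(-26 - 2*(-5)) = 33*(-26 + 10) = 33*(-16) = -528)
r(65, Q(9)) + B = (3 - 2*(-1)) - 528 = (3 + 2) - 528 = 5 - 528 = -523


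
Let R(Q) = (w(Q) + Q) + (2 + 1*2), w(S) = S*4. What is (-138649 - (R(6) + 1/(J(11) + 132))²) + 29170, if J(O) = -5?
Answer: -1784440552/16129 ≈ -1.1064e+5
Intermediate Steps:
w(S) = 4*S
R(Q) = 4 + 5*Q (R(Q) = (4*Q + Q) + (2 + 1*2) = 5*Q + (2 + 2) = 5*Q + 4 = 4 + 5*Q)
(-138649 - (R(6) + 1/(J(11) + 132))²) + 29170 = (-138649 - ((4 + 5*6) + 1/(-5 + 132))²) + 29170 = (-138649 - ((4 + 30) + 1/127)²) + 29170 = (-138649 - (34 + 1/127)²) + 29170 = (-138649 - (4319/127)²) + 29170 = (-138649 - 1*18653761/16129) + 29170 = (-138649 - 18653761/16129) + 29170 = -2254923482/16129 + 29170 = -1784440552/16129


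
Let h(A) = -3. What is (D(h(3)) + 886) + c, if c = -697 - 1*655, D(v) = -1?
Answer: -467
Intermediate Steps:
c = -1352 (c = -697 - 655 = -1352)
(D(h(3)) + 886) + c = (-1 + 886) - 1352 = 885 - 1352 = -467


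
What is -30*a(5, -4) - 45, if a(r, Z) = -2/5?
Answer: -33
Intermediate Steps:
a(r, Z) = -⅖ (a(r, Z) = -2*⅕ = -⅖)
-30*a(5, -4) - 45 = -30*(-⅖) - 45 = 12 - 45 = -33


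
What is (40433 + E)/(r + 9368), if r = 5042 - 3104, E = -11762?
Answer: 28671/11306 ≈ 2.5359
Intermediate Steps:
r = 1938
(40433 + E)/(r + 9368) = (40433 - 11762)/(1938 + 9368) = 28671/11306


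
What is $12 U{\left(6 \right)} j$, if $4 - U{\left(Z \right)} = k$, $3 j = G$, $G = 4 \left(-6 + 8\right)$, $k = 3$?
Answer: $32$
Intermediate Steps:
$G = 8$ ($G = 4 \cdot 2 = 8$)
$j = \frac{8}{3}$ ($j = \frac{1}{3} \cdot 8 = \frac{8}{3} \approx 2.6667$)
$U{\left(Z \right)} = 1$ ($U{\left(Z \right)} = 4 - 3 = 1$)
$12 U{\left(6 \right)} j = 12 \cdot 1 \cdot \frac{8}{3} = 12 \cdot \frac{8}{3} = 32$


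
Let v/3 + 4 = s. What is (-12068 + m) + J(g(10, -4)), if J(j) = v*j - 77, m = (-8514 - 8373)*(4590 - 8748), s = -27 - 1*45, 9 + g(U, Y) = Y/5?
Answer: 351031177/5 ≈ 7.0206e+7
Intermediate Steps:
g(U, Y) = -9 + Y/5
s = -72 (s = -27 - 45 = -72)
v = -228 (v = -12 + 3*(-72) = -12 - 216 = -228)
m = 70216146 (m = -16887*(-4158) = 70216146)
J(j) = -77 - 228*j (J(j) = -228*j - 77 = -77 - 228*j)
(-12068 + m) + J(g(10, -4)) = (-12068 + 70216146) + (-77 - 228*(-9 + (⅕)*(-4))) = 70204078 + (-77 - 228*(-9 - ⅘)) = 70204078 + (-77 - 228*(-49/5)) = 70204078 + (-77 + 11172/5) = 70204078 + 10787/5 = 351031177/5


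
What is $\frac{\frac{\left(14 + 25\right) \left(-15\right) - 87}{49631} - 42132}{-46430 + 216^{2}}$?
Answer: $- \frac{1045526982}{5608303} \approx -186.42$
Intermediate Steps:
$\frac{\frac{\left(14 + 25\right) \left(-15\right) - 87}{49631} - 42132}{-46430 + 216^{2}} = \frac{\left(39 \left(-15\right) - 87\right) \frac{1}{49631} - 42132}{-46430 + 46656} = \frac{\left(-585 - 87\right) \frac{1}{49631} - 42132}{226} = \left(\left(-672\right) \frac{1}{49631} - 42132\right) \frac{1}{226} = \left(- \frac{672}{49631} - 42132\right) \frac{1}{226} = \left(- \frac{2091053964}{49631}\right) \frac{1}{226} = - \frac{1045526982}{5608303}$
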